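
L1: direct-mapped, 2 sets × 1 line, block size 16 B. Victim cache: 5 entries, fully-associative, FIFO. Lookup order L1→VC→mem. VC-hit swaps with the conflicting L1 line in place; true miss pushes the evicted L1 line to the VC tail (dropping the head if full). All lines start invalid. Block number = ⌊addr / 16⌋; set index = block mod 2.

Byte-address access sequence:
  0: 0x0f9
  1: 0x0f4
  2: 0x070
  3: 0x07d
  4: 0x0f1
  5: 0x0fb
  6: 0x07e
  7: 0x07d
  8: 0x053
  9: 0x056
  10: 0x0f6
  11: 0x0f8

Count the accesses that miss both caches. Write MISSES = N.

MISSES = 3

#0 0xf9→b15/s1 MISS; vc=[]
#1 0xf4→b15/s1 L1-HIT; vc=[]
#2 0x70→b7/s1 MISS; vc=[15]
#3 0x7d→b7/s1 L1-HIT; vc=[15]
#4 0xf1→b15/s1 VC-HIT; vc=[7]
#5 0xfb→b15/s1 L1-HIT; vc=[7]
#6 0x7e→b7/s1 VC-HIT; vc=[15]
#7 0x7d→b7/s1 L1-HIT; vc=[15]
#8 0x53→b5/s1 MISS; vc=[15,7]
#9 0x56→b5/s1 L1-HIT; vc=[15,7]
#10 0xf6→b15/s1 VC-HIT; vc=[5,7]
#11 0xf8→b15/s1 L1-HIT; vc=[5,7]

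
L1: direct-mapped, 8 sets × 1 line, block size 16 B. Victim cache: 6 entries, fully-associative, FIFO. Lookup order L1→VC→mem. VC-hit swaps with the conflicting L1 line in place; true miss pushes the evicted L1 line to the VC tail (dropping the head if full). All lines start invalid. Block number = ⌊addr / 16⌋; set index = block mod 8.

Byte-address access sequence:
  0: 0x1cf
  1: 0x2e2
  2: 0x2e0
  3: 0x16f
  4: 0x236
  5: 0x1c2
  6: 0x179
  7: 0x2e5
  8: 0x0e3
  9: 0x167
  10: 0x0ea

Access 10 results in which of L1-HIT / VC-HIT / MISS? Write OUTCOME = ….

0: 0x1cf (blk 28, set 4) → MISS  vc=[]
1: 0x2e2 (blk 46, set 6) → MISS  vc=[]
2: 0x2e0 (blk 46, set 6) → L1-HIT  vc=[]
3: 0x16f (blk 22, set 6) → MISS  vc=[46]
4: 0x236 (blk 35, set 3) → MISS  vc=[46]
5: 0x1c2 (blk 28, set 4) → L1-HIT  vc=[46]
6: 0x179 (blk 23, set 7) → MISS  vc=[46]
7: 0x2e5 (blk 46, set 6) → VC-HIT  vc=[22]
8: 0xe3 (blk 14, set 6) → MISS  vc=[22, 46]
9: 0x167 (blk 22, set 6) → VC-HIT  vc=[14, 46]
10: 0xea (blk 14, set 6) → VC-HIT  vc=[22, 46]

OUTCOME = VC-HIT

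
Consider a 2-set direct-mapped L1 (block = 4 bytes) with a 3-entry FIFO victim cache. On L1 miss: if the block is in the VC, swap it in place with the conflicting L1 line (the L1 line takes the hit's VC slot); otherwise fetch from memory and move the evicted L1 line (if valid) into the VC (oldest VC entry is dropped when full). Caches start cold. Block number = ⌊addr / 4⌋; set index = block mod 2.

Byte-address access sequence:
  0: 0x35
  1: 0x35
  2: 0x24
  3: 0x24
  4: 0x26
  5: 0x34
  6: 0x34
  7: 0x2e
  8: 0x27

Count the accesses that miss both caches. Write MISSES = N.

0: 0x35 (blk 13, set 1) → MISS  vc=[]
1: 0x35 (blk 13, set 1) → L1-HIT  vc=[]
2: 0x24 (blk 9, set 1) → MISS  vc=[13]
3: 0x24 (blk 9, set 1) → L1-HIT  vc=[13]
4: 0x26 (blk 9, set 1) → L1-HIT  vc=[13]
5: 0x34 (blk 13, set 1) → VC-HIT  vc=[9]
6: 0x34 (blk 13, set 1) → L1-HIT  vc=[9]
7: 0x2e (blk 11, set 1) → MISS  vc=[9, 13]
8: 0x27 (blk 9, set 1) → VC-HIT  vc=[11, 13]

MISSES = 3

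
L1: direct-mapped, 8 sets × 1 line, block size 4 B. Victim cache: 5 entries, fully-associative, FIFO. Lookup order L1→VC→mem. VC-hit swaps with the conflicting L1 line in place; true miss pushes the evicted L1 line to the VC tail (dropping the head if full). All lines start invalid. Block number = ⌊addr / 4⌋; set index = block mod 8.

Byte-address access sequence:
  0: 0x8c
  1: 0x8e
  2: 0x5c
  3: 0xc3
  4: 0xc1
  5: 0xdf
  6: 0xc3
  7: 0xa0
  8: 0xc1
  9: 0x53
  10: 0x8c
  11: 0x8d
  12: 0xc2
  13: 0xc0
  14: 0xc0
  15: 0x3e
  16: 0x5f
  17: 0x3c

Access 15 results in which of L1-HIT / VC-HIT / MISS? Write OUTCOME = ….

#0 0x8c→b35/s3 MISS; vc=[]
#1 0x8e→b35/s3 L1-HIT; vc=[]
#2 0x5c→b23/s7 MISS; vc=[]
#3 0xc3→b48/s0 MISS; vc=[]
#4 0xc1→b48/s0 L1-HIT; vc=[]
#5 0xdf→b55/s7 MISS; vc=[23]
#6 0xc3→b48/s0 L1-HIT; vc=[23]
#7 0xa0→b40/s0 MISS; vc=[23,48]
#8 0xc1→b48/s0 VC-HIT; vc=[23,40]
#9 0x53→b20/s4 MISS; vc=[23,40]
#10 0x8c→b35/s3 L1-HIT; vc=[23,40]
#11 0x8d→b35/s3 L1-HIT; vc=[23,40]
#12 0xc2→b48/s0 L1-HIT; vc=[23,40]
#13 0xc0→b48/s0 L1-HIT; vc=[23,40]
#14 0xc0→b48/s0 L1-HIT; vc=[23,40]
#15 0x3e→b15/s7 MISS; vc=[23,40,55]
#16 0x5f→b23/s7 VC-HIT; vc=[15,40,55]
#17 0x3c→b15/s7 VC-HIT; vc=[23,40,55]

OUTCOME = MISS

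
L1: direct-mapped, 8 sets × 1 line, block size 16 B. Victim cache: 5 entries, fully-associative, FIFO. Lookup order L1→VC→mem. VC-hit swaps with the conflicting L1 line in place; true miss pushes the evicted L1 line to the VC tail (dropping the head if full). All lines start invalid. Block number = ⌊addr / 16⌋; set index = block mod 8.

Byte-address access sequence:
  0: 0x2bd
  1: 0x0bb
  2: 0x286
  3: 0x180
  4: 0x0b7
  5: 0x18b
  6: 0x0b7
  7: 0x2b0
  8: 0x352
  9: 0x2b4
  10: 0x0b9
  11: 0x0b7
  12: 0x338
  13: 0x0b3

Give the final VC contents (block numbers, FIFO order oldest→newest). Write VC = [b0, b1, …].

0: 0x2bd (blk 43, set 3) → MISS  vc=[]
1: 0xbb (blk 11, set 3) → MISS  vc=[43]
2: 0x286 (blk 40, set 0) → MISS  vc=[43]
3: 0x180 (blk 24, set 0) → MISS  vc=[43, 40]
4: 0xb7 (blk 11, set 3) → L1-HIT  vc=[43, 40]
5: 0x18b (blk 24, set 0) → L1-HIT  vc=[43, 40]
6: 0xb7 (blk 11, set 3) → L1-HIT  vc=[43, 40]
7: 0x2b0 (blk 43, set 3) → VC-HIT  vc=[11, 40]
8: 0x352 (blk 53, set 5) → MISS  vc=[11, 40]
9: 0x2b4 (blk 43, set 3) → L1-HIT  vc=[11, 40]
10: 0xb9 (blk 11, set 3) → VC-HIT  vc=[43, 40]
11: 0xb7 (blk 11, set 3) → L1-HIT  vc=[43, 40]
12: 0x338 (blk 51, set 3) → MISS  vc=[43, 40, 11]
13: 0xb3 (blk 11, set 3) → VC-HIT  vc=[43, 40, 51]

VC = [43, 40, 51]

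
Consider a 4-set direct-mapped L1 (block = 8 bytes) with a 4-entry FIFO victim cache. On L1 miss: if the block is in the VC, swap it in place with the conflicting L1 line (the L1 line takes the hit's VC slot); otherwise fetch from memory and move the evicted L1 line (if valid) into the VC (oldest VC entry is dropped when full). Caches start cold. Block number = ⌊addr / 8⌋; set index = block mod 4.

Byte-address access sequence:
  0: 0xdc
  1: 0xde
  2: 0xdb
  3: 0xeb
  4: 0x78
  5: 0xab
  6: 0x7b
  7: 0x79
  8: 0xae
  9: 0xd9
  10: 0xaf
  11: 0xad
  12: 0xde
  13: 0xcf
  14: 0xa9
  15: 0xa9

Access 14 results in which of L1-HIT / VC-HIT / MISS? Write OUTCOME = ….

OUTCOME = VC-HIT

#0 0xdc→b27/s3 MISS; vc=[]
#1 0xde→b27/s3 L1-HIT; vc=[]
#2 0xdb→b27/s3 L1-HIT; vc=[]
#3 0xeb→b29/s1 MISS; vc=[]
#4 0x78→b15/s3 MISS; vc=[27]
#5 0xab→b21/s1 MISS; vc=[27,29]
#6 0x7b→b15/s3 L1-HIT; vc=[27,29]
#7 0x79→b15/s3 L1-HIT; vc=[27,29]
#8 0xae→b21/s1 L1-HIT; vc=[27,29]
#9 0xd9→b27/s3 VC-HIT; vc=[15,29]
#10 0xaf→b21/s1 L1-HIT; vc=[15,29]
#11 0xad→b21/s1 L1-HIT; vc=[15,29]
#12 0xde→b27/s3 L1-HIT; vc=[15,29]
#13 0xcf→b25/s1 MISS; vc=[15,29,21]
#14 0xa9→b21/s1 VC-HIT; vc=[15,29,25]
#15 0xa9→b21/s1 L1-HIT; vc=[15,29,25]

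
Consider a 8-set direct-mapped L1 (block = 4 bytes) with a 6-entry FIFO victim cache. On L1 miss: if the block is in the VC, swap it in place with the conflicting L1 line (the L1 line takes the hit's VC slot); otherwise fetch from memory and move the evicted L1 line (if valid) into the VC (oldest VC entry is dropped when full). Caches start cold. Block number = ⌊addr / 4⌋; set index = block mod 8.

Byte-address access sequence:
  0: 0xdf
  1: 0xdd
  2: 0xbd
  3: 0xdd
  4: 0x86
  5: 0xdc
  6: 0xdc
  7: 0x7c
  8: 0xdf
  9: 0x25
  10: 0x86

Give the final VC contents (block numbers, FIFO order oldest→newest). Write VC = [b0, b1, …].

VC = [47, 31, 9]

#0 0xdf→b55/s7 MISS; vc=[]
#1 0xdd→b55/s7 L1-HIT; vc=[]
#2 0xbd→b47/s7 MISS; vc=[55]
#3 0xdd→b55/s7 VC-HIT; vc=[47]
#4 0x86→b33/s1 MISS; vc=[47]
#5 0xdc→b55/s7 L1-HIT; vc=[47]
#6 0xdc→b55/s7 L1-HIT; vc=[47]
#7 0x7c→b31/s7 MISS; vc=[47,55]
#8 0xdf→b55/s7 VC-HIT; vc=[47,31]
#9 0x25→b9/s1 MISS; vc=[47,31,33]
#10 0x86→b33/s1 VC-HIT; vc=[47,31,9]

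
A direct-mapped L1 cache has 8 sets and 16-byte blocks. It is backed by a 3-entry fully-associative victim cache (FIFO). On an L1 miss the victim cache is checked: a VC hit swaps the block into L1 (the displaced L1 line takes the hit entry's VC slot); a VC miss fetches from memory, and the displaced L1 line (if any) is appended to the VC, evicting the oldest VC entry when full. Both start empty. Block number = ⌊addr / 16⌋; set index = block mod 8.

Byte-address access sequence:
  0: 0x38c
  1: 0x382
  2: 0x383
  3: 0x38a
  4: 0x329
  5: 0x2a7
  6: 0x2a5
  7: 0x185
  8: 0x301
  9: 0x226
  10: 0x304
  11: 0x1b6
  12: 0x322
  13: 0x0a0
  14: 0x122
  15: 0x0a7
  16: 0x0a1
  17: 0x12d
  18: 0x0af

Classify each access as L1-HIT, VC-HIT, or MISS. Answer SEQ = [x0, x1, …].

0: 0x38c (blk 56, set 0) → MISS  vc=[]
1: 0x382 (blk 56, set 0) → L1-HIT  vc=[]
2: 0x383 (blk 56, set 0) → L1-HIT  vc=[]
3: 0x38a (blk 56, set 0) → L1-HIT  vc=[]
4: 0x329 (blk 50, set 2) → MISS  vc=[]
5: 0x2a7 (blk 42, set 2) → MISS  vc=[50]
6: 0x2a5 (blk 42, set 2) → L1-HIT  vc=[50]
7: 0x185 (blk 24, set 0) → MISS  vc=[50, 56]
8: 0x301 (blk 48, set 0) → MISS  vc=[50, 56, 24]
9: 0x226 (blk 34, set 2) → MISS  vc=[56, 24, 42]
10: 0x304 (blk 48, set 0) → L1-HIT  vc=[56, 24, 42]
11: 0x1b6 (blk 27, set 3) → MISS  vc=[56, 24, 42]
12: 0x322 (blk 50, set 2) → MISS  vc=[24, 42, 34]
13: 0xa0 (blk 10, set 2) → MISS  vc=[42, 34, 50]
14: 0x122 (blk 18, set 2) → MISS  vc=[34, 50, 10]
15: 0xa7 (blk 10, set 2) → VC-HIT  vc=[34, 50, 18]
16: 0xa1 (blk 10, set 2) → L1-HIT  vc=[34, 50, 18]
17: 0x12d (blk 18, set 2) → VC-HIT  vc=[34, 50, 10]
18: 0xaf (blk 10, set 2) → VC-HIT  vc=[34, 50, 18]

SEQ = [MISS, L1-HIT, L1-HIT, L1-HIT, MISS, MISS, L1-HIT, MISS, MISS, MISS, L1-HIT, MISS, MISS, MISS, MISS, VC-HIT, L1-HIT, VC-HIT, VC-HIT]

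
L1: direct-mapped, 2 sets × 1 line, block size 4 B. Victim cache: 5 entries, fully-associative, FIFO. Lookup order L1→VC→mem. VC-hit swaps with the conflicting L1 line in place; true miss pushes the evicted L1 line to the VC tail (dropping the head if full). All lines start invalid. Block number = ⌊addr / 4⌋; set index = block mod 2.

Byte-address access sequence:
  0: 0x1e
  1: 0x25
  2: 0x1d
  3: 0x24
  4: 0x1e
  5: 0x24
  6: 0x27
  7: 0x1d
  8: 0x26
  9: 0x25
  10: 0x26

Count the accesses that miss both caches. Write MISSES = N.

#0 0x1e→b7/s1 MISS; vc=[]
#1 0x25→b9/s1 MISS; vc=[7]
#2 0x1d→b7/s1 VC-HIT; vc=[9]
#3 0x24→b9/s1 VC-HIT; vc=[7]
#4 0x1e→b7/s1 VC-HIT; vc=[9]
#5 0x24→b9/s1 VC-HIT; vc=[7]
#6 0x27→b9/s1 L1-HIT; vc=[7]
#7 0x1d→b7/s1 VC-HIT; vc=[9]
#8 0x26→b9/s1 VC-HIT; vc=[7]
#9 0x25→b9/s1 L1-HIT; vc=[7]
#10 0x26→b9/s1 L1-HIT; vc=[7]

MISSES = 2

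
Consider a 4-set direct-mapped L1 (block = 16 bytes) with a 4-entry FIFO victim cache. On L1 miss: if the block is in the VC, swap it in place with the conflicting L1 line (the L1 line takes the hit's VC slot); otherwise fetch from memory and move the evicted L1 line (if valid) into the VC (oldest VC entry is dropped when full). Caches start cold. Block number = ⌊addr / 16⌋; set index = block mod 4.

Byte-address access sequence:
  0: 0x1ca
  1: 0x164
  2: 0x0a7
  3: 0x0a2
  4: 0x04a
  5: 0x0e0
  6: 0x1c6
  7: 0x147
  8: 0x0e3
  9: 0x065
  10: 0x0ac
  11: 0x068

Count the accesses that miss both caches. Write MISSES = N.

  [0] addr=0x1ca blk=28 s=0: MISS | VC []
  [1] addr=0x164 blk=22 s=2: MISS | VC []
  [2] addr=0xa7 blk=10 s=2: MISS | VC [22]
  [3] addr=0xa2 blk=10 s=2: L1-HIT | VC [22]
  [4] addr=0x4a blk=4 s=0: MISS | VC [22, 28]
  [5] addr=0xe0 blk=14 s=2: MISS | VC [22, 28, 10]
  [6] addr=0x1c6 blk=28 s=0: VC-HIT | VC [22, 4, 10]
  [7] addr=0x147 blk=20 s=0: MISS | VC [22, 4, 10, 28]
  [8] addr=0xe3 blk=14 s=2: L1-HIT | VC [22, 4, 10, 28]
  [9] addr=0x65 blk=6 s=2: MISS | VC [4, 10, 28, 14]
  [10] addr=0xac blk=10 s=2: VC-HIT | VC [4, 6, 28, 14]
  [11] addr=0x68 blk=6 s=2: VC-HIT | VC [4, 10, 28, 14]

MISSES = 7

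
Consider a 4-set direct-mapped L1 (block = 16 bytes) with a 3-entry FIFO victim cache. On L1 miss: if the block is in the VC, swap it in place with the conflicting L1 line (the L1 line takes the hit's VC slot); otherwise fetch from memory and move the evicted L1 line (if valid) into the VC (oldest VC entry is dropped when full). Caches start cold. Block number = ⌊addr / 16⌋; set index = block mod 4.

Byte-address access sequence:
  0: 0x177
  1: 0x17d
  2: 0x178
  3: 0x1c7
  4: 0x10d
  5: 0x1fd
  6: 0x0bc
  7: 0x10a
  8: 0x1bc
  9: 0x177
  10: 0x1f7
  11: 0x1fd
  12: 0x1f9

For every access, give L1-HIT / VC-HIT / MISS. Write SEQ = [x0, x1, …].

SEQ = [MISS, L1-HIT, L1-HIT, MISS, MISS, MISS, MISS, L1-HIT, MISS, VC-HIT, VC-HIT, L1-HIT, L1-HIT]

0: 0x177 (blk 23, set 3) → MISS  vc=[]
1: 0x17d (blk 23, set 3) → L1-HIT  vc=[]
2: 0x178 (blk 23, set 3) → L1-HIT  vc=[]
3: 0x1c7 (blk 28, set 0) → MISS  vc=[]
4: 0x10d (blk 16, set 0) → MISS  vc=[28]
5: 0x1fd (blk 31, set 3) → MISS  vc=[28, 23]
6: 0xbc (blk 11, set 3) → MISS  vc=[28, 23, 31]
7: 0x10a (blk 16, set 0) → L1-HIT  vc=[28, 23, 31]
8: 0x1bc (blk 27, set 3) → MISS  vc=[23, 31, 11]
9: 0x177 (blk 23, set 3) → VC-HIT  vc=[27, 31, 11]
10: 0x1f7 (blk 31, set 3) → VC-HIT  vc=[27, 23, 11]
11: 0x1fd (blk 31, set 3) → L1-HIT  vc=[27, 23, 11]
12: 0x1f9 (blk 31, set 3) → L1-HIT  vc=[27, 23, 11]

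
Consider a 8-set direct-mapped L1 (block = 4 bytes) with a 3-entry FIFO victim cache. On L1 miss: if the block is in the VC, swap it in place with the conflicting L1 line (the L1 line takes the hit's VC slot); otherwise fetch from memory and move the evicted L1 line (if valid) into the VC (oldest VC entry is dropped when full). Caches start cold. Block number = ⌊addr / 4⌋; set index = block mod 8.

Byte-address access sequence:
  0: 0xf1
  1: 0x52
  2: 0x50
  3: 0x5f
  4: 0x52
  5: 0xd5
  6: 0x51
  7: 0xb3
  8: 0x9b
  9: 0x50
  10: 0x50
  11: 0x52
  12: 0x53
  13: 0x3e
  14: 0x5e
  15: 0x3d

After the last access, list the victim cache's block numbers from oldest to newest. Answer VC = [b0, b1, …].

#0 0xf1→b60/s4 MISS; vc=[]
#1 0x52→b20/s4 MISS; vc=[60]
#2 0x50→b20/s4 L1-HIT; vc=[60]
#3 0x5f→b23/s7 MISS; vc=[60]
#4 0x52→b20/s4 L1-HIT; vc=[60]
#5 0xd5→b53/s5 MISS; vc=[60]
#6 0x51→b20/s4 L1-HIT; vc=[60]
#7 0xb3→b44/s4 MISS; vc=[60,20]
#8 0x9b→b38/s6 MISS; vc=[60,20]
#9 0x50→b20/s4 VC-HIT; vc=[60,44]
#10 0x50→b20/s4 L1-HIT; vc=[60,44]
#11 0x52→b20/s4 L1-HIT; vc=[60,44]
#12 0x53→b20/s4 L1-HIT; vc=[60,44]
#13 0x3e→b15/s7 MISS; vc=[60,44,23]
#14 0x5e→b23/s7 VC-HIT; vc=[60,44,15]
#15 0x3d→b15/s7 VC-HIT; vc=[60,44,23]

VC = [60, 44, 23]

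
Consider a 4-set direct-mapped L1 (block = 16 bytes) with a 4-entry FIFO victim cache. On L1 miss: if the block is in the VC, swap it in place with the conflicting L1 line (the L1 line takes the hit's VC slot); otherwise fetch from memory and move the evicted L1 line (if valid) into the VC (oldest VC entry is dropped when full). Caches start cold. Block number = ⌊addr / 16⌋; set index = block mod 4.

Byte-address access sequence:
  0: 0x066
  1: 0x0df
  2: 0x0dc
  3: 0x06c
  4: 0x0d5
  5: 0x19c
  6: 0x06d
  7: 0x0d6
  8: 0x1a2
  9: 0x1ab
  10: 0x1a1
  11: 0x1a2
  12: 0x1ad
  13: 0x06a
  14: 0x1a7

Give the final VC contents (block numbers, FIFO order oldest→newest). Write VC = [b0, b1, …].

0: 0x66 (blk 6, set 2) → MISS  vc=[]
1: 0xdf (blk 13, set 1) → MISS  vc=[]
2: 0xdc (blk 13, set 1) → L1-HIT  vc=[]
3: 0x6c (blk 6, set 2) → L1-HIT  vc=[]
4: 0xd5 (blk 13, set 1) → L1-HIT  vc=[]
5: 0x19c (blk 25, set 1) → MISS  vc=[13]
6: 0x6d (blk 6, set 2) → L1-HIT  vc=[13]
7: 0xd6 (blk 13, set 1) → VC-HIT  vc=[25]
8: 0x1a2 (blk 26, set 2) → MISS  vc=[25, 6]
9: 0x1ab (blk 26, set 2) → L1-HIT  vc=[25, 6]
10: 0x1a1 (blk 26, set 2) → L1-HIT  vc=[25, 6]
11: 0x1a2 (blk 26, set 2) → L1-HIT  vc=[25, 6]
12: 0x1ad (blk 26, set 2) → L1-HIT  vc=[25, 6]
13: 0x6a (blk 6, set 2) → VC-HIT  vc=[25, 26]
14: 0x1a7 (blk 26, set 2) → VC-HIT  vc=[25, 6]

VC = [25, 6]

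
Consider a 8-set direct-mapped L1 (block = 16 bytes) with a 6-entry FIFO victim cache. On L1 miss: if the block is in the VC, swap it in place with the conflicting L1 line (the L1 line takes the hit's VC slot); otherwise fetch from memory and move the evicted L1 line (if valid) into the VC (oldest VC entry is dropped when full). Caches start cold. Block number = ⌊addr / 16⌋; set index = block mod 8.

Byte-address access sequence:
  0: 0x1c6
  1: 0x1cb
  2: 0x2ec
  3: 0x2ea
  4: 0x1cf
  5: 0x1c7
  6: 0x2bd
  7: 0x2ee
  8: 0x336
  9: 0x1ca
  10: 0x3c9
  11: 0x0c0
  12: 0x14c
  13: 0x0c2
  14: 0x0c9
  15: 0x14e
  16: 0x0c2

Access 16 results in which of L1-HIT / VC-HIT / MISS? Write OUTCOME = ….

#0 0x1c6→b28/s4 MISS; vc=[]
#1 0x1cb→b28/s4 L1-HIT; vc=[]
#2 0x2ec→b46/s6 MISS; vc=[]
#3 0x2ea→b46/s6 L1-HIT; vc=[]
#4 0x1cf→b28/s4 L1-HIT; vc=[]
#5 0x1c7→b28/s4 L1-HIT; vc=[]
#6 0x2bd→b43/s3 MISS; vc=[]
#7 0x2ee→b46/s6 L1-HIT; vc=[]
#8 0x336→b51/s3 MISS; vc=[43]
#9 0x1ca→b28/s4 L1-HIT; vc=[43]
#10 0x3c9→b60/s4 MISS; vc=[43,28]
#11 0xc0→b12/s4 MISS; vc=[43,28,60]
#12 0x14c→b20/s4 MISS; vc=[43,28,60,12]
#13 0xc2→b12/s4 VC-HIT; vc=[43,28,60,20]
#14 0xc9→b12/s4 L1-HIT; vc=[43,28,60,20]
#15 0x14e→b20/s4 VC-HIT; vc=[43,28,60,12]
#16 0xc2→b12/s4 VC-HIT; vc=[43,28,60,20]

OUTCOME = VC-HIT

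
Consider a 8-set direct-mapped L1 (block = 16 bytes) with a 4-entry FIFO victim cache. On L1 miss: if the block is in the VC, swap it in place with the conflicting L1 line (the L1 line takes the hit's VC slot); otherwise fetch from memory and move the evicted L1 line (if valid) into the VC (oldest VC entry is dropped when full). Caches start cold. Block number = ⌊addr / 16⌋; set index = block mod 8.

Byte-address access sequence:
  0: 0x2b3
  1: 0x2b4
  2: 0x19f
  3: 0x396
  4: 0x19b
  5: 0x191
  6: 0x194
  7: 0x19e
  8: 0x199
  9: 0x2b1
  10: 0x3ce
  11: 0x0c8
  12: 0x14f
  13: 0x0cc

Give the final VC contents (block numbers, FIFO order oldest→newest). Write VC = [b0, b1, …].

VC = [57, 60, 20]

0: 0x2b3 (blk 43, set 3) → MISS  vc=[]
1: 0x2b4 (blk 43, set 3) → L1-HIT  vc=[]
2: 0x19f (blk 25, set 1) → MISS  vc=[]
3: 0x396 (blk 57, set 1) → MISS  vc=[25]
4: 0x19b (blk 25, set 1) → VC-HIT  vc=[57]
5: 0x191 (blk 25, set 1) → L1-HIT  vc=[57]
6: 0x194 (blk 25, set 1) → L1-HIT  vc=[57]
7: 0x19e (blk 25, set 1) → L1-HIT  vc=[57]
8: 0x199 (blk 25, set 1) → L1-HIT  vc=[57]
9: 0x2b1 (blk 43, set 3) → L1-HIT  vc=[57]
10: 0x3ce (blk 60, set 4) → MISS  vc=[57]
11: 0xc8 (blk 12, set 4) → MISS  vc=[57, 60]
12: 0x14f (blk 20, set 4) → MISS  vc=[57, 60, 12]
13: 0xcc (blk 12, set 4) → VC-HIT  vc=[57, 60, 20]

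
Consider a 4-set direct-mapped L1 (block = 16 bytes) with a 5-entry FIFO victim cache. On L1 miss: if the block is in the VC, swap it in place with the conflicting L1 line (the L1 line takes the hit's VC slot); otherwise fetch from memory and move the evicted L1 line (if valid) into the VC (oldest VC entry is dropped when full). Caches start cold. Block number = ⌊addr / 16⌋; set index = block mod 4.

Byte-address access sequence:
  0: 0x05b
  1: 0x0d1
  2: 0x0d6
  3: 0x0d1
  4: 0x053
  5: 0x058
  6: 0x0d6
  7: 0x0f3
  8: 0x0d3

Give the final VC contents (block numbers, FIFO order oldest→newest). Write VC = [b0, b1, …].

VC = [5]

#0 0x5b→b5/s1 MISS; vc=[]
#1 0xd1→b13/s1 MISS; vc=[5]
#2 0xd6→b13/s1 L1-HIT; vc=[5]
#3 0xd1→b13/s1 L1-HIT; vc=[5]
#4 0x53→b5/s1 VC-HIT; vc=[13]
#5 0x58→b5/s1 L1-HIT; vc=[13]
#6 0xd6→b13/s1 VC-HIT; vc=[5]
#7 0xf3→b15/s3 MISS; vc=[5]
#8 0xd3→b13/s1 L1-HIT; vc=[5]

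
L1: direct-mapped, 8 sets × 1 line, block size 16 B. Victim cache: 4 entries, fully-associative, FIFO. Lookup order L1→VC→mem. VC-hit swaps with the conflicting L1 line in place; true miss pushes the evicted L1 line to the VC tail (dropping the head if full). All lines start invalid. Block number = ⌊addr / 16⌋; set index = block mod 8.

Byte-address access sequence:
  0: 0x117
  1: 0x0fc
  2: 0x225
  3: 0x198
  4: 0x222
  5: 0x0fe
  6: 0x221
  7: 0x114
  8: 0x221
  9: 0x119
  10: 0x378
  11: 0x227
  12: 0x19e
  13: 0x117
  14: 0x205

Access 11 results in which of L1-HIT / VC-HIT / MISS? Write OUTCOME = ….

0: 0x117 (blk 17, set 1) → MISS  vc=[]
1: 0xfc (blk 15, set 7) → MISS  vc=[]
2: 0x225 (blk 34, set 2) → MISS  vc=[]
3: 0x198 (blk 25, set 1) → MISS  vc=[17]
4: 0x222 (blk 34, set 2) → L1-HIT  vc=[17]
5: 0xfe (blk 15, set 7) → L1-HIT  vc=[17]
6: 0x221 (blk 34, set 2) → L1-HIT  vc=[17]
7: 0x114 (blk 17, set 1) → VC-HIT  vc=[25]
8: 0x221 (blk 34, set 2) → L1-HIT  vc=[25]
9: 0x119 (blk 17, set 1) → L1-HIT  vc=[25]
10: 0x378 (blk 55, set 7) → MISS  vc=[25, 15]
11: 0x227 (blk 34, set 2) → L1-HIT  vc=[25, 15]
12: 0x19e (blk 25, set 1) → VC-HIT  vc=[17, 15]
13: 0x117 (blk 17, set 1) → VC-HIT  vc=[25, 15]
14: 0x205 (blk 32, set 0) → MISS  vc=[25, 15]

OUTCOME = L1-HIT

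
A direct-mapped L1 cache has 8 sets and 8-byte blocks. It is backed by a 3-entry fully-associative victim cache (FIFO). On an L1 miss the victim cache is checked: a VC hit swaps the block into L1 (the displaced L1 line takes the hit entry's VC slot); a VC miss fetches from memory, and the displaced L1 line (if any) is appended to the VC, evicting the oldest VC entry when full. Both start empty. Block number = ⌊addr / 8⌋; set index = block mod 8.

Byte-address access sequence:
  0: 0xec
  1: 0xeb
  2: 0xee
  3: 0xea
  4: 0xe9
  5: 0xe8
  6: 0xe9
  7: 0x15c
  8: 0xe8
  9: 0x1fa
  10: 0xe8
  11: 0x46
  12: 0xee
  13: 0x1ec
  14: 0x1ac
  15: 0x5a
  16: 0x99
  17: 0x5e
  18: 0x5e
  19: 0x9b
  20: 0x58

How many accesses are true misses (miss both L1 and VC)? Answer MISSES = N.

MISSES = 8

  [0] addr=0xec blk=29 s=5: MISS | VC []
  [1] addr=0xeb blk=29 s=5: L1-HIT | VC []
  [2] addr=0xee blk=29 s=5: L1-HIT | VC []
  [3] addr=0xea blk=29 s=5: L1-HIT | VC []
  [4] addr=0xe9 blk=29 s=5: L1-HIT | VC []
  [5] addr=0xe8 blk=29 s=5: L1-HIT | VC []
  [6] addr=0xe9 blk=29 s=5: L1-HIT | VC []
  [7] addr=0x15c blk=43 s=3: MISS | VC []
  [8] addr=0xe8 blk=29 s=5: L1-HIT | VC []
  [9] addr=0x1fa blk=63 s=7: MISS | VC []
  [10] addr=0xe8 blk=29 s=5: L1-HIT | VC []
  [11] addr=0x46 blk=8 s=0: MISS | VC []
  [12] addr=0xee blk=29 s=5: L1-HIT | VC []
  [13] addr=0x1ec blk=61 s=5: MISS | VC [29]
  [14] addr=0x1ac blk=53 s=5: MISS | VC [29, 61]
  [15] addr=0x5a blk=11 s=3: MISS | VC [29, 61, 43]
  [16] addr=0x99 blk=19 s=3: MISS | VC [61, 43, 11]
  [17] addr=0x5e blk=11 s=3: VC-HIT | VC [61, 43, 19]
  [18] addr=0x5e blk=11 s=3: L1-HIT | VC [61, 43, 19]
  [19] addr=0x9b blk=19 s=3: VC-HIT | VC [61, 43, 11]
  [20] addr=0x58 blk=11 s=3: VC-HIT | VC [61, 43, 19]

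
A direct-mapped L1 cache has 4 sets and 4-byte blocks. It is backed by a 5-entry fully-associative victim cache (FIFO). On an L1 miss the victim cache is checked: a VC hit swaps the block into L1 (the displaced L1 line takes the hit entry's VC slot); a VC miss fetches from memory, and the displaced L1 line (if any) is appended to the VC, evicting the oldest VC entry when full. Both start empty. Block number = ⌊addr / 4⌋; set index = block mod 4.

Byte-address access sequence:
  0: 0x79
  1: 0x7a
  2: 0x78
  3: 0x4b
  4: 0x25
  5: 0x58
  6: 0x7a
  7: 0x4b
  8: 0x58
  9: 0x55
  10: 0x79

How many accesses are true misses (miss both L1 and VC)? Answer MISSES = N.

MISSES = 5

  [0] addr=0x79 blk=30 s=2: MISS | VC []
  [1] addr=0x7a blk=30 s=2: L1-HIT | VC []
  [2] addr=0x78 blk=30 s=2: L1-HIT | VC []
  [3] addr=0x4b blk=18 s=2: MISS | VC [30]
  [4] addr=0x25 blk=9 s=1: MISS | VC [30]
  [5] addr=0x58 blk=22 s=2: MISS | VC [30, 18]
  [6] addr=0x7a blk=30 s=2: VC-HIT | VC [22, 18]
  [7] addr=0x4b blk=18 s=2: VC-HIT | VC [22, 30]
  [8] addr=0x58 blk=22 s=2: VC-HIT | VC [18, 30]
  [9] addr=0x55 blk=21 s=1: MISS | VC [18, 30, 9]
  [10] addr=0x79 blk=30 s=2: VC-HIT | VC [18, 22, 9]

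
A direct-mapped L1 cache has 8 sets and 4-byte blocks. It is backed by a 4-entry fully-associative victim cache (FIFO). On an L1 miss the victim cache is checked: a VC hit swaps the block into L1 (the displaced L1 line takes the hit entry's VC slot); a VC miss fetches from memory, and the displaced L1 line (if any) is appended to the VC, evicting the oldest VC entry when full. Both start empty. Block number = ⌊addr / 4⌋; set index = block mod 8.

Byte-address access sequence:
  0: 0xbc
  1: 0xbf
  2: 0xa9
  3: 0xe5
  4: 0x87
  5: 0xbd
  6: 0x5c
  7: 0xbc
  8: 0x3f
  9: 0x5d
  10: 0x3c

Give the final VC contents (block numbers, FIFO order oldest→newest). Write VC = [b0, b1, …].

0: 0xbc (blk 47, set 7) → MISS  vc=[]
1: 0xbf (blk 47, set 7) → L1-HIT  vc=[]
2: 0xa9 (blk 42, set 2) → MISS  vc=[]
3: 0xe5 (blk 57, set 1) → MISS  vc=[]
4: 0x87 (blk 33, set 1) → MISS  vc=[57]
5: 0xbd (blk 47, set 7) → L1-HIT  vc=[57]
6: 0x5c (blk 23, set 7) → MISS  vc=[57, 47]
7: 0xbc (blk 47, set 7) → VC-HIT  vc=[57, 23]
8: 0x3f (blk 15, set 7) → MISS  vc=[57, 23, 47]
9: 0x5d (blk 23, set 7) → VC-HIT  vc=[57, 15, 47]
10: 0x3c (blk 15, set 7) → VC-HIT  vc=[57, 23, 47]

VC = [57, 23, 47]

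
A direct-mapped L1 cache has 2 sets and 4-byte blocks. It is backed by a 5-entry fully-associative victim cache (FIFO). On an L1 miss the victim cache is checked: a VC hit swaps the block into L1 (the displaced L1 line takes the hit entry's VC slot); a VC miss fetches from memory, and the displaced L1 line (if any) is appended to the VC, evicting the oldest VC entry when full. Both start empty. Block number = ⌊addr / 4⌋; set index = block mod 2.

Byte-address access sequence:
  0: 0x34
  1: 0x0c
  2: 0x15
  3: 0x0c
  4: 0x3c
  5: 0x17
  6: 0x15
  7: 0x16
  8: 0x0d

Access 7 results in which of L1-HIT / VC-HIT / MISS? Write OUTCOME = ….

0: 0x34 (blk 13, set 1) → MISS  vc=[]
1: 0xc (blk 3, set 1) → MISS  vc=[13]
2: 0x15 (blk 5, set 1) → MISS  vc=[13, 3]
3: 0xc (blk 3, set 1) → VC-HIT  vc=[13, 5]
4: 0x3c (blk 15, set 1) → MISS  vc=[13, 5, 3]
5: 0x17 (blk 5, set 1) → VC-HIT  vc=[13, 15, 3]
6: 0x15 (blk 5, set 1) → L1-HIT  vc=[13, 15, 3]
7: 0x16 (blk 5, set 1) → L1-HIT  vc=[13, 15, 3]
8: 0xd (blk 3, set 1) → VC-HIT  vc=[13, 15, 5]

OUTCOME = L1-HIT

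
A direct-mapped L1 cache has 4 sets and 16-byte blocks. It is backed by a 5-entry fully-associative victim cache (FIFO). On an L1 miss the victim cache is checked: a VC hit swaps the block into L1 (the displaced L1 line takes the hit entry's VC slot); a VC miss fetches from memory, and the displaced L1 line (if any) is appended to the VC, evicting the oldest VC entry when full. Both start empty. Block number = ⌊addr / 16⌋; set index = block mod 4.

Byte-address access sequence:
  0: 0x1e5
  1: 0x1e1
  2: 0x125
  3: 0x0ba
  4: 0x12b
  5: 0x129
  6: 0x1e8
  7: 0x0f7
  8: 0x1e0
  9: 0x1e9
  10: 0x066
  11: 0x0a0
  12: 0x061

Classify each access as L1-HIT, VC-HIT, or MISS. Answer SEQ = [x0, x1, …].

#0 0x1e5→b30/s2 MISS; vc=[]
#1 0x1e1→b30/s2 L1-HIT; vc=[]
#2 0x125→b18/s2 MISS; vc=[30]
#3 0xba→b11/s3 MISS; vc=[30]
#4 0x12b→b18/s2 L1-HIT; vc=[30]
#5 0x129→b18/s2 L1-HIT; vc=[30]
#6 0x1e8→b30/s2 VC-HIT; vc=[18]
#7 0xf7→b15/s3 MISS; vc=[18,11]
#8 0x1e0→b30/s2 L1-HIT; vc=[18,11]
#9 0x1e9→b30/s2 L1-HIT; vc=[18,11]
#10 0x66→b6/s2 MISS; vc=[18,11,30]
#11 0xa0→b10/s2 MISS; vc=[18,11,30,6]
#12 0x61→b6/s2 VC-HIT; vc=[18,11,30,10]

SEQ = [MISS, L1-HIT, MISS, MISS, L1-HIT, L1-HIT, VC-HIT, MISS, L1-HIT, L1-HIT, MISS, MISS, VC-HIT]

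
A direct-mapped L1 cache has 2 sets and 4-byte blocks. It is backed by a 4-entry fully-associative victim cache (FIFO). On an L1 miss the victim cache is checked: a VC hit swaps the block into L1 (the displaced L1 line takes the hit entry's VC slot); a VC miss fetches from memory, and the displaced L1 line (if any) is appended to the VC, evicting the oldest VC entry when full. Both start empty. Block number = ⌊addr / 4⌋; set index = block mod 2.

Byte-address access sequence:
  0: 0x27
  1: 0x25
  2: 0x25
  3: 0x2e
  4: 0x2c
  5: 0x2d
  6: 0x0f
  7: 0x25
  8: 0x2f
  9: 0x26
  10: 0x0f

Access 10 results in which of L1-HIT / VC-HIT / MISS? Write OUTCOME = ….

OUTCOME = VC-HIT

0: 0x27 (blk 9, set 1) → MISS  vc=[]
1: 0x25 (blk 9, set 1) → L1-HIT  vc=[]
2: 0x25 (blk 9, set 1) → L1-HIT  vc=[]
3: 0x2e (blk 11, set 1) → MISS  vc=[9]
4: 0x2c (blk 11, set 1) → L1-HIT  vc=[9]
5: 0x2d (blk 11, set 1) → L1-HIT  vc=[9]
6: 0xf (blk 3, set 1) → MISS  vc=[9, 11]
7: 0x25 (blk 9, set 1) → VC-HIT  vc=[3, 11]
8: 0x2f (blk 11, set 1) → VC-HIT  vc=[3, 9]
9: 0x26 (blk 9, set 1) → VC-HIT  vc=[3, 11]
10: 0xf (blk 3, set 1) → VC-HIT  vc=[9, 11]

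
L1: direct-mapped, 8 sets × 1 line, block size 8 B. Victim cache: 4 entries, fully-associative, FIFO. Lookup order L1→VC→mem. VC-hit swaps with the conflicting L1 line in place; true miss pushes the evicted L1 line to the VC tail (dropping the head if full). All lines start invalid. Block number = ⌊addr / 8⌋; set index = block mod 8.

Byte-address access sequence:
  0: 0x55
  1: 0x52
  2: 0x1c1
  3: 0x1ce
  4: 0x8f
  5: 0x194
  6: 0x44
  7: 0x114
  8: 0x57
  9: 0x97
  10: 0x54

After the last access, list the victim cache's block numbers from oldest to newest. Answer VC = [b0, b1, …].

VC = [34, 56, 50, 18]

#0 0x55→b10/s2 MISS; vc=[]
#1 0x52→b10/s2 L1-HIT; vc=[]
#2 0x1c1→b56/s0 MISS; vc=[]
#3 0x1ce→b57/s1 MISS; vc=[]
#4 0x8f→b17/s1 MISS; vc=[57]
#5 0x194→b50/s2 MISS; vc=[57,10]
#6 0x44→b8/s0 MISS; vc=[57,10,56]
#7 0x114→b34/s2 MISS; vc=[57,10,56,50]
#8 0x57→b10/s2 VC-HIT; vc=[57,34,56,50]
#9 0x97→b18/s2 MISS; vc=[34,56,50,10]
#10 0x54→b10/s2 VC-HIT; vc=[34,56,50,18]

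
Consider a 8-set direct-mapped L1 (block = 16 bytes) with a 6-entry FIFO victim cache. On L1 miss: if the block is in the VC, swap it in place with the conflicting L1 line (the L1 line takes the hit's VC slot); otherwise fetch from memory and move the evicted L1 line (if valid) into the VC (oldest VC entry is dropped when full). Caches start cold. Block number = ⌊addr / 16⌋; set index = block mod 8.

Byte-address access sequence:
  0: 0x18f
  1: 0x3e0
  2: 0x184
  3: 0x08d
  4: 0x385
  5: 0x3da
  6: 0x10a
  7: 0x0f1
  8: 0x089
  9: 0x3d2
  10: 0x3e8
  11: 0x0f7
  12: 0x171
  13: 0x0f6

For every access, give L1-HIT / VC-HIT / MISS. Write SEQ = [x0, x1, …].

  [0] addr=0x18f blk=24 s=0: MISS | VC []
  [1] addr=0x3e0 blk=62 s=6: MISS | VC []
  [2] addr=0x184 blk=24 s=0: L1-HIT | VC []
  [3] addr=0x8d blk=8 s=0: MISS | VC [24]
  [4] addr=0x385 blk=56 s=0: MISS | VC [24, 8]
  [5] addr=0x3da blk=61 s=5: MISS | VC [24, 8]
  [6] addr=0x10a blk=16 s=0: MISS | VC [24, 8, 56]
  [7] addr=0xf1 blk=15 s=7: MISS | VC [24, 8, 56]
  [8] addr=0x89 blk=8 s=0: VC-HIT | VC [24, 16, 56]
  [9] addr=0x3d2 blk=61 s=5: L1-HIT | VC [24, 16, 56]
  [10] addr=0x3e8 blk=62 s=6: L1-HIT | VC [24, 16, 56]
  [11] addr=0xf7 blk=15 s=7: L1-HIT | VC [24, 16, 56]
  [12] addr=0x171 blk=23 s=7: MISS | VC [24, 16, 56, 15]
  [13] addr=0xf6 blk=15 s=7: VC-HIT | VC [24, 16, 56, 23]

SEQ = [MISS, MISS, L1-HIT, MISS, MISS, MISS, MISS, MISS, VC-HIT, L1-HIT, L1-HIT, L1-HIT, MISS, VC-HIT]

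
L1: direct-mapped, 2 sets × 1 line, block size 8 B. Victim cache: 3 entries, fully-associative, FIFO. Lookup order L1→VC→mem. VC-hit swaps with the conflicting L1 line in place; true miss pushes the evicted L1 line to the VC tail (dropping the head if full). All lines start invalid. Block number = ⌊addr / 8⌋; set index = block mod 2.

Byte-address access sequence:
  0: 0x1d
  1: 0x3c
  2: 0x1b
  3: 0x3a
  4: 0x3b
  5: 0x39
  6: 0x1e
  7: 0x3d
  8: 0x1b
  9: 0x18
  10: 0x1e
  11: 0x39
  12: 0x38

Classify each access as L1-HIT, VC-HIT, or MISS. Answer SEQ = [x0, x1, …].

SEQ = [MISS, MISS, VC-HIT, VC-HIT, L1-HIT, L1-HIT, VC-HIT, VC-HIT, VC-HIT, L1-HIT, L1-HIT, VC-HIT, L1-HIT]

#0 0x1d→b3/s1 MISS; vc=[]
#1 0x3c→b7/s1 MISS; vc=[3]
#2 0x1b→b3/s1 VC-HIT; vc=[7]
#3 0x3a→b7/s1 VC-HIT; vc=[3]
#4 0x3b→b7/s1 L1-HIT; vc=[3]
#5 0x39→b7/s1 L1-HIT; vc=[3]
#6 0x1e→b3/s1 VC-HIT; vc=[7]
#7 0x3d→b7/s1 VC-HIT; vc=[3]
#8 0x1b→b3/s1 VC-HIT; vc=[7]
#9 0x18→b3/s1 L1-HIT; vc=[7]
#10 0x1e→b3/s1 L1-HIT; vc=[7]
#11 0x39→b7/s1 VC-HIT; vc=[3]
#12 0x38→b7/s1 L1-HIT; vc=[3]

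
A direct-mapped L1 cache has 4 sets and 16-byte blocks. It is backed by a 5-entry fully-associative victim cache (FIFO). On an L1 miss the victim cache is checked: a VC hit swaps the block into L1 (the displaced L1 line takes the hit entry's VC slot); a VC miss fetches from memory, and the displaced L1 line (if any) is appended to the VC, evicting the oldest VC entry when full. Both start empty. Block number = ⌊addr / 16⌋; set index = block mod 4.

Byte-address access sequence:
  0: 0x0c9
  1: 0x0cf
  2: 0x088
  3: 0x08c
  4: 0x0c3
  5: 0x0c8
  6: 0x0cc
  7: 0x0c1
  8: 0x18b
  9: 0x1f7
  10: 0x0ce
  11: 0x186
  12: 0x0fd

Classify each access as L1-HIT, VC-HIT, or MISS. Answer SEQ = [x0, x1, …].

0: 0xc9 (blk 12, set 0) → MISS  vc=[]
1: 0xcf (blk 12, set 0) → L1-HIT  vc=[]
2: 0x88 (blk 8, set 0) → MISS  vc=[12]
3: 0x8c (blk 8, set 0) → L1-HIT  vc=[12]
4: 0xc3 (blk 12, set 0) → VC-HIT  vc=[8]
5: 0xc8 (blk 12, set 0) → L1-HIT  vc=[8]
6: 0xcc (blk 12, set 0) → L1-HIT  vc=[8]
7: 0xc1 (blk 12, set 0) → L1-HIT  vc=[8]
8: 0x18b (blk 24, set 0) → MISS  vc=[8, 12]
9: 0x1f7 (blk 31, set 3) → MISS  vc=[8, 12]
10: 0xce (blk 12, set 0) → VC-HIT  vc=[8, 24]
11: 0x186 (blk 24, set 0) → VC-HIT  vc=[8, 12]
12: 0xfd (blk 15, set 3) → MISS  vc=[8, 12, 31]

SEQ = [MISS, L1-HIT, MISS, L1-HIT, VC-HIT, L1-HIT, L1-HIT, L1-HIT, MISS, MISS, VC-HIT, VC-HIT, MISS]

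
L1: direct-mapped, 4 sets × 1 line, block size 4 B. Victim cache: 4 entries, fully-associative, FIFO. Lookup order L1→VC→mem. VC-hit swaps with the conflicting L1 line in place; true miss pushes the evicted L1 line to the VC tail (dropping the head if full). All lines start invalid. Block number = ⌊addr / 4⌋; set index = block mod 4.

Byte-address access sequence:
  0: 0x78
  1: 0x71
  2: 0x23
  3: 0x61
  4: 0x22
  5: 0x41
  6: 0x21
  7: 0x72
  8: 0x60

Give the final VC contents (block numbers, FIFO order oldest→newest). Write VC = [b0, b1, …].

#0 0x78→b30/s2 MISS; vc=[]
#1 0x71→b28/s0 MISS; vc=[]
#2 0x23→b8/s0 MISS; vc=[28]
#3 0x61→b24/s0 MISS; vc=[28,8]
#4 0x22→b8/s0 VC-HIT; vc=[28,24]
#5 0x41→b16/s0 MISS; vc=[28,24,8]
#6 0x21→b8/s0 VC-HIT; vc=[28,24,16]
#7 0x72→b28/s0 VC-HIT; vc=[8,24,16]
#8 0x60→b24/s0 VC-HIT; vc=[8,28,16]

VC = [8, 28, 16]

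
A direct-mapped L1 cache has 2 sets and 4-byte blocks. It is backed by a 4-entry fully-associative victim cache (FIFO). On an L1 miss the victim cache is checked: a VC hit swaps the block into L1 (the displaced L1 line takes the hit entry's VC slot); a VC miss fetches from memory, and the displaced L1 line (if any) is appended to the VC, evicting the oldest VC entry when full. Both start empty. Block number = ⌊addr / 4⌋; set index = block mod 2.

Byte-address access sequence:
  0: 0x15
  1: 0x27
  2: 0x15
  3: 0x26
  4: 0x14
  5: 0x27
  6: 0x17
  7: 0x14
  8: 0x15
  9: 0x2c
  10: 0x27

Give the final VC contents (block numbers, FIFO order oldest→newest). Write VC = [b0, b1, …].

0: 0x15 (blk 5, set 1) → MISS  vc=[]
1: 0x27 (blk 9, set 1) → MISS  vc=[5]
2: 0x15 (blk 5, set 1) → VC-HIT  vc=[9]
3: 0x26 (blk 9, set 1) → VC-HIT  vc=[5]
4: 0x14 (blk 5, set 1) → VC-HIT  vc=[9]
5: 0x27 (blk 9, set 1) → VC-HIT  vc=[5]
6: 0x17 (blk 5, set 1) → VC-HIT  vc=[9]
7: 0x14 (blk 5, set 1) → L1-HIT  vc=[9]
8: 0x15 (blk 5, set 1) → L1-HIT  vc=[9]
9: 0x2c (blk 11, set 1) → MISS  vc=[9, 5]
10: 0x27 (blk 9, set 1) → VC-HIT  vc=[11, 5]

VC = [11, 5]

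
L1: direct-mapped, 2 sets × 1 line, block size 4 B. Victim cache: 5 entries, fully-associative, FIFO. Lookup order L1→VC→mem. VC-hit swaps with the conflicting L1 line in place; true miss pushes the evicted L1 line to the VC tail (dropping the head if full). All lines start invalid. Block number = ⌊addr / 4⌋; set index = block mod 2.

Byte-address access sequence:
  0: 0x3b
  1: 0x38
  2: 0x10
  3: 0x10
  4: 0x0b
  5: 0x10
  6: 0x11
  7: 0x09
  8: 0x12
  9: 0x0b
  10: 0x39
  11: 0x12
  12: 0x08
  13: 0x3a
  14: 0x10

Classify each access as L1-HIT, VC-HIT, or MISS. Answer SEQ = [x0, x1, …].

  [0] addr=0x3b blk=14 s=0: MISS | VC []
  [1] addr=0x38 blk=14 s=0: L1-HIT | VC []
  [2] addr=0x10 blk=4 s=0: MISS | VC [14]
  [3] addr=0x10 blk=4 s=0: L1-HIT | VC [14]
  [4] addr=0xb blk=2 s=0: MISS | VC [14, 4]
  [5] addr=0x10 blk=4 s=0: VC-HIT | VC [14, 2]
  [6] addr=0x11 blk=4 s=0: L1-HIT | VC [14, 2]
  [7] addr=0x9 blk=2 s=0: VC-HIT | VC [14, 4]
  [8] addr=0x12 blk=4 s=0: VC-HIT | VC [14, 2]
  [9] addr=0xb blk=2 s=0: VC-HIT | VC [14, 4]
  [10] addr=0x39 blk=14 s=0: VC-HIT | VC [2, 4]
  [11] addr=0x12 blk=4 s=0: VC-HIT | VC [2, 14]
  [12] addr=0x8 blk=2 s=0: VC-HIT | VC [4, 14]
  [13] addr=0x3a blk=14 s=0: VC-HIT | VC [4, 2]
  [14] addr=0x10 blk=4 s=0: VC-HIT | VC [14, 2]

SEQ = [MISS, L1-HIT, MISS, L1-HIT, MISS, VC-HIT, L1-HIT, VC-HIT, VC-HIT, VC-HIT, VC-HIT, VC-HIT, VC-HIT, VC-HIT, VC-HIT]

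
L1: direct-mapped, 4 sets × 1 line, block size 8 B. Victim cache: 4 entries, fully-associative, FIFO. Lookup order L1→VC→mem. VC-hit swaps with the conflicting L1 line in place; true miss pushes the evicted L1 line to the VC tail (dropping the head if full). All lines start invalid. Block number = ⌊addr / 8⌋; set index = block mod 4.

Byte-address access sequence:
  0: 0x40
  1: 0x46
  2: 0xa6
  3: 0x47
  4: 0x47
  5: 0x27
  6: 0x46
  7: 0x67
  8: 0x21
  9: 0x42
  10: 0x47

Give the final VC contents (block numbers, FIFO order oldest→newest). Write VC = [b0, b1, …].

0: 0x40 (blk 8, set 0) → MISS  vc=[]
1: 0x46 (blk 8, set 0) → L1-HIT  vc=[]
2: 0xa6 (blk 20, set 0) → MISS  vc=[8]
3: 0x47 (blk 8, set 0) → VC-HIT  vc=[20]
4: 0x47 (blk 8, set 0) → L1-HIT  vc=[20]
5: 0x27 (blk 4, set 0) → MISS  vc=[20, 8]
6: 0x46 (blk 8, set 0) → VC-HIT  vc=[20, 4]
7: 0x67 (blk 12, set 0) → MISS  vc=[20, 4, 8]
8: 0x21 (blk 4, set 0) → VC-HIT  vc=[20, 12, 8]
9: 0x42 (blk 8, set 0) → VC-HIT  vc=[20, 12, 4]
10: 0x47 (blk 8, set 0) → L1-HIT  vc=[20, 12, 4]

VC = [20, 12, 4]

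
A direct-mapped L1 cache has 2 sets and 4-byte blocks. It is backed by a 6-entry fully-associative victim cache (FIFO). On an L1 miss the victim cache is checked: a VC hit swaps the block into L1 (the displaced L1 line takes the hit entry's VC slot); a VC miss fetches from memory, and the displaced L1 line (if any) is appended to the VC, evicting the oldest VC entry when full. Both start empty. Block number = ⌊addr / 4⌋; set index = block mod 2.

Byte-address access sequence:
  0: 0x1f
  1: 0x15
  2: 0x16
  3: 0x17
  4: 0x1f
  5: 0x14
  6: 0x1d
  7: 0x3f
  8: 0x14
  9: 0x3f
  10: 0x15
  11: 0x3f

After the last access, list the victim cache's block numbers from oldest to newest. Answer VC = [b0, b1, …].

0: 0x1f (blk 7, set 1) → MISS  vc=[]
1: 0x15 (blk 5, set 1) → MISS  vc=[7]
2: 0x16 (blk 5, set 1) → L1-HIT  vc=[7]
3: 0x17 (blk 5, set 1) → L1-HIT  vc=[7]
4: 0x1f (blk 7, set 1) → VC-HIT  vc=[5]
5: 0x14 (blk 5, set 1) → VC-HIT  vc=[7]
6: 0x1d (blk 7, set 1) → VC-HIT  vc=[5]
7: 0x3f (blk 15, set 1) → MISS  vc=[5, 7]
8: 0x14 (blk 5, set 1) → VC-HIT  vc=[15, 7]
9: 0x3f (blk 15, set 1) → VC-HIT  vc=[5, 7]
10: 0x15 (blk 5, set 1) → VC-HIT  vc=[15, 7]
11: 0x3f (blk 15, set 1) → VC-HIT  vc=[5, 7]

VC = [5, 7]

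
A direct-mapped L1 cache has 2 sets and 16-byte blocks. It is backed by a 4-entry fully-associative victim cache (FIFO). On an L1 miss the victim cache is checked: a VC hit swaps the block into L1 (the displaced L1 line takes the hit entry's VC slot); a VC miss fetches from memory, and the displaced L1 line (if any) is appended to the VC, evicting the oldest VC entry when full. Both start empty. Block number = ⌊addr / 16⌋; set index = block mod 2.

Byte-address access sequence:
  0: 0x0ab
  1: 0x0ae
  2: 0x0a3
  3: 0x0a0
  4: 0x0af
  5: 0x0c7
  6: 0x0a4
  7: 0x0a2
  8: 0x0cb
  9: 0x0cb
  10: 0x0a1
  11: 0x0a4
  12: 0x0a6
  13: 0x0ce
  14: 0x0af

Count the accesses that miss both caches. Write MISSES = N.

MISSES = 2

0: 0xab (blk 10, set 0) → MISS  vc=[]
1: 0xae (blk 10, set 0) → L1-HIT  vc=[]
2: 0xa3 (blk 10, set 0) → L1-HIT  vc=[]
3: 0xa0 (blk 10, set 0) → L1-HIT  vc=[]
4: 0xaf (blk 10, set 0) → L1-HIT  vc=[]
5: 0xc7 (blk 12, set 0) → MISS  vc=[10]
6: 0xa4 (blk 10, set 0) → VC-HIT  vc=[12]
7: 0xa2 (blk 10, set 0) → L1-HIT  vc=[12]
8: 0xcb (blk 12, set 0) → VC-HIT  vc=[10]
9: 0xcb (blk 12, set 0) → L1-HIT  vc=[10]
10: 0xa1 (blk 10, set 0) → VC-HIT  vc=[12]
11: 0xa4 (blk 10, set 0) → L1-HIT  vc=[12]
12: 0xa6 (blk 10, set 0) → L1-HIT  vc=[12]
13: 0xce (blk 12, set 0) → VC-HIT  vc=[10]
14: 0xaf (blk 10, set 0) → VC-HIT  vc=[12]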